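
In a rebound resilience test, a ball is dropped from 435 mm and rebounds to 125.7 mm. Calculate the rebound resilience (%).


Resilience = h_rebound / h_drop * 100
= 125.7 / 435 * 100
= 28.9%

28.9%


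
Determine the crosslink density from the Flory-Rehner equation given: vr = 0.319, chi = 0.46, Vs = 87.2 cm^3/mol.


ln(1 - vr) = ln(1 - 0.319) = -0.3842
Numerator = -((-0.3842) + 0.319 + 0.46 * 0.319^2) = 0.0184
Denominator = 87.2 * (0.319^(1/3) - 0.319/2) = 45.6734
nu = 0.0184 / 45.6734 = 4.0249e-04 mol/cm^3

4.0249e-04 mol/cm^3


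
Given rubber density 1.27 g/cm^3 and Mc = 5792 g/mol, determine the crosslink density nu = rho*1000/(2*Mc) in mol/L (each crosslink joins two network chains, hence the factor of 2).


nu = rho * 1000 / (2 * Mc)
nu = 1.27 * 1000 / (2 * 5792)
nu = 1270.0 / 11584
nu = 0.1096 mol/L

0.1096 mol/L


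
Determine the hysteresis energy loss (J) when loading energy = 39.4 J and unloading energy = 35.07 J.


Hysteresis loss = loading - unloading
= 39.4 - 35.07
= 4.33 J

4.33 J


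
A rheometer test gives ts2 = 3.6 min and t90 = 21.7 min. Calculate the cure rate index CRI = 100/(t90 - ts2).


CRI = 100 / (t90 - ts2)
= 100 / (21.7 - 3.6)
= 100 / 18.1
= 5.52 min^-1

5.52 min^-1


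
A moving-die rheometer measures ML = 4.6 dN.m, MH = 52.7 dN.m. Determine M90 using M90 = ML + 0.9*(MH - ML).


M90 = ML + 0.9 * (MH - ML)
M90 = 4.6 + 0.9 * (52.7 - 4.6)
M90 = 4.6 + 0.9 * 48.1
M90 = 47.89 dN.m

47.89 dN.m


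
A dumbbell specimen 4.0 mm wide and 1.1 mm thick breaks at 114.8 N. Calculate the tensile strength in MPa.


Area = width * thickness = 4.0 * 1.1 = 4.4 mm^2
TS = force / area = 114.8 / 4.4 = 26.09 MPa

26.09 MPa


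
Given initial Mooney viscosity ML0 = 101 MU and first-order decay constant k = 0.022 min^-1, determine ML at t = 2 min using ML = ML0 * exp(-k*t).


ML = ML0 * exp(-k * t)
ML = 101 * exp(-0.022 * 2)
ML = 101 * 0.9570
ML = 96.65 MU

96.65 MU


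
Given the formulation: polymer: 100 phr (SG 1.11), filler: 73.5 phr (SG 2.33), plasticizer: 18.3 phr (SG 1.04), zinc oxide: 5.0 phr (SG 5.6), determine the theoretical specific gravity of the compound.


Sum of weights = 196.8
Volume contributions:
  polymer: 100/1.11 = 90.0901
  filler: 73.5/2.33 = 31.5451
  plasticizer: 18.3/1.04 = 17.5962
  zinc oxide: 5.0/5.6 = 0.8929
Sum of volumes = 140.1242
SG = 196.8 / 140.1242 = 1.404

SG = 1.404


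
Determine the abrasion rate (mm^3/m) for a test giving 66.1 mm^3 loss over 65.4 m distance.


Rate = volume_loss / distance
= 66.1 / 65.4
= 1.011 mm^3/m

1.011 mm^3/m


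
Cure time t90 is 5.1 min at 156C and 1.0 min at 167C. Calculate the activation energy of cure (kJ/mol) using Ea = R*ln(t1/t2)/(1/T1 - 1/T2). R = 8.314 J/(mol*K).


T1 = 429.15 K, T2 = 440.15 K
1/T1 - 1/T2 = 5.8235e-05
ln(t1/t2) = ln(5.1/1.0) = 1.6292
Ea = 8.314 * 1.6292 / 5.8235e-05 = 232601.4223 J/mol
Ea = 232.6 kJ/mol

232.6 kJ/mol


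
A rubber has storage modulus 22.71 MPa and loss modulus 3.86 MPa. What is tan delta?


tan delta = E'' / E'
= 3.86 / 22.71
= 0.17

tan delta = 0.17


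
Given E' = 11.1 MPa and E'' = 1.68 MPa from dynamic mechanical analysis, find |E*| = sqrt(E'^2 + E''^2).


|E*| = sqrt(E'^2 + E''^2)
= sqrt(11.1^2 + 1.68^2)
= sqrt(123.2100 + 2.8224)
= 11.226 MPa

11.226 MPa


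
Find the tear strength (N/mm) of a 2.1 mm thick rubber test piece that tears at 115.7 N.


Tear strength = force / thickness
= 115.7 / 2.1
= 55.1 N/mm

55.1 N/mm


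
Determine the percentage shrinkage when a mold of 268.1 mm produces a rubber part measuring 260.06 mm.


Shrinkage = (mold - part) / mold * 100
= (268.1 - 260.06) / 268.1 * 100
= 8.04 / 268.1 * 100
= 3.0%

3.0%


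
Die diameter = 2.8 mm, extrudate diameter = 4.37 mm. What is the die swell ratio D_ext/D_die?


Die swell ratio = D_extrudate / D_die
= 4.37 / 2.8
= 1.561

Die swell = 1.561


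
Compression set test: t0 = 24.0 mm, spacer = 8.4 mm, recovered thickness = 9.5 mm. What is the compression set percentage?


CS = (t0 - recovered) / (t0 - ts) * 100
= (24.0 - 9.5) / (24.0 - 8.4) * 100
= 14.5 / 15.6 * 100
= 92.9%

92.9%


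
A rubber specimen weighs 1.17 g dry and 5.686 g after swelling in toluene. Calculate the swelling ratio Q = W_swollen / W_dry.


Q = W_swollen / W_dry
Q = 5.686 / 1.17
Q = 4.86

Q = 4.86


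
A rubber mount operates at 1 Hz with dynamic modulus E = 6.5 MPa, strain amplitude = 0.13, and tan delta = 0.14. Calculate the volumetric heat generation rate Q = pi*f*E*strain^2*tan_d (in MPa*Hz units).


Q = pi * f * E * strain^2 * tan_d
= pi * 1 * 6.5 * 0.13^2 * 0.14
= pi * 1 * 6.5 * 0.0169 * 0.14
= 0.0483

Q = 0.0483


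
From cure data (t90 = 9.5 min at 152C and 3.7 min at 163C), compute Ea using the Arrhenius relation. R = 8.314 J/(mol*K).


T1 = 425.15 K, T2 = 436.15 K
1/T1 - 1/T2 = 5.9322e-05
ln(t1/t2) = ln(9.5/3.7) = 0.9430
Ea = 8.314 * 0.9430 / 5.9322e-05 = 132156.3987 J/mol
Ea = 132.16 kJ/mol

132.16 kJ/mol


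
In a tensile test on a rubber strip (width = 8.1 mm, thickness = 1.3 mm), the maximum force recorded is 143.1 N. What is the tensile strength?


Area = width * thickness = 8.1 * 1.3 = 10.53 mm^2
TS = force / area = 143.1 / 10.53 = 13.59 MPa

13.59 MPa


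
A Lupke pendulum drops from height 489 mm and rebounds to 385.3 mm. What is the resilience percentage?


Resilience = h_rebound / h_drop * 100
= 385.3 / 489 * 100
= 78.8%

78.8%


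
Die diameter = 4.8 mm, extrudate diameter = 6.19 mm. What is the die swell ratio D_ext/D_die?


Die swell ratio = D_extrudate / D_die
= 6.19 / 4.8
= 1.29

Die swell = 1.29


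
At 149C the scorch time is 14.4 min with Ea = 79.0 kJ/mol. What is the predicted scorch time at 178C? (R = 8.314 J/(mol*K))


Convert temperatures: T1 = 149 + 273.15 = 422.15 K, T2 = 178 + 273.15 = 451.15 K
ts2_new = 14.4 * exp(79000 / 8.314 * (1/451.15 - 1/422.15))
1/T2 - 1/T1 = -1.5227e-04
ts2_new = 3.39 min

3.39 min


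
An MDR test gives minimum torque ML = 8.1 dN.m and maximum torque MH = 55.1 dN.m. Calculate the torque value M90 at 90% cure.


M90 = ML + 0.9 * (MH - ML)
M90 = 8.1 + 0.9 * (55.1 - 8.1)
M90 = 8.1 + 0.9 * 47.0
M90 = 50.4 dN.m

50.4 dN.m


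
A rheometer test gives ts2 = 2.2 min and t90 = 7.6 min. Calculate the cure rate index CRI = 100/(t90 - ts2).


CRI = 100 / (t90 - ts2)
= 100 / (7.6 - 2.2)
= 100 / 5.4
= 18.52 min^-1

18.52 min^-1


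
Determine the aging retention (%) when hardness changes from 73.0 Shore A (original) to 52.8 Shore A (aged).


Retention = aged / original * 100
= 52.8 / 73.0 * 100
= 72.3%

72.3%


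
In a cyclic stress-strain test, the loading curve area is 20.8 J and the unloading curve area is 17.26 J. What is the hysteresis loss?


Hysteresis loss = loading - unloading
= 20.8 - 17.26
= 3.54 J

3.54 J


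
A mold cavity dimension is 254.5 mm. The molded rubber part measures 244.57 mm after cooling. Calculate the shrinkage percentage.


Shrinkage = (mold - part) / mold * 100
= (254.5 - 244.57) / 254.5 * 100
= 9.93 / 254.5 * 100
= 3.9%

3.9%


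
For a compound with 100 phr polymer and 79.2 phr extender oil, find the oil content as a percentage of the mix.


Oil % = oil / (100 + oil) * 100
= 79.2 / (100 + 79.2) * 100
= 79.2 / 179.2 * 100
= 44.2%

44.2%


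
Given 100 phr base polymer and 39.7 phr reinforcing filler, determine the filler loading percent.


Filler % = filler / (rubber + filler) * 100
= 39.7 / (100 + 39.7) * 100
= 39.7 / 139.7 * 100
= 28.42%

28.42%


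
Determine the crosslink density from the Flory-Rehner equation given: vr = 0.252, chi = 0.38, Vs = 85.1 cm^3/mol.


ln(1 - vr) = ln(1 - 0.252) = -0.2904
Numerator = -((-0.2904) + 0.252 + 0.38 * 0.252^2) = 0.0142
Denominator = 85.1 * (0.252^(1/3) - 0.252/2) = 43.0296
nu = 0.0142 / 43.0296 = 3.3049e-04 mol/cm^3

3.3049e-04 mol/cm^3


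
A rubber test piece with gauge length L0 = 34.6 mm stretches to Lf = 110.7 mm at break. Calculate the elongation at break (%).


Elongation = (Lf - L0) / L0 * 100
= (110.7 - 34.6) / 34.6 * 100
= 76.1 / 34.6 * 100
= 219.9%

219.9%


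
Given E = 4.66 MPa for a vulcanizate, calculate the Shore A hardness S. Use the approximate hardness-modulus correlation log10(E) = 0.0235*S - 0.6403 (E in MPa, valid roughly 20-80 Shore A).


log10(E) = 0.0235*S - 0.6403  =>  S = (log10(E) + 0.6403) / 0.0235
log10(4.66) = 0.668386
S = (0.668386 + 0.6403) / 0.0235 = 1.308686 / 0.0235
S = 55.7

Shore A = 55.7


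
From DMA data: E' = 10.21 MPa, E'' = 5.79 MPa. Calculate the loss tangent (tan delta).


tan delta = E'' / E'
= 5.79 / 10.21
= 0.5671

tan delta = 0.5671


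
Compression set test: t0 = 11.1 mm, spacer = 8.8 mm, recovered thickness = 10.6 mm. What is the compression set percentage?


CS = (t0 - recovered) / (t0 - ts) * 100
= (11.1 - 10.6) / (11.1 - 8.8) * 100
= 0.5 / 2.3 * 100
= 21.7%

21.7%


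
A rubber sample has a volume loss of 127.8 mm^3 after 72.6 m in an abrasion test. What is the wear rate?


Rate = volume_loss / distance
= 127.8 / 72.6
= 1.76 mm^3/m

1.76 mm^3/m


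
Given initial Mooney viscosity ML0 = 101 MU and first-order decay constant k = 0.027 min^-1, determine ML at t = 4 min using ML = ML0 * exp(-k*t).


ML = ML0 * exp(-k * t)
ML = 101 * exp(-0.027 * 4)
ML = 101 * 0.8976
ML = 90.66 MU

90.66 MU


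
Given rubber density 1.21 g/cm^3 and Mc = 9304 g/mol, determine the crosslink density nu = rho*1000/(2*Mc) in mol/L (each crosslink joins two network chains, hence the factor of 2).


nu = rho * 1000 / (2 * Mc)
nu = 1.21 * 1000 / (2 * 9304)
nu = 1210.0 / 18608
nu = 0.0650 mol/L

0.0650 mol/L


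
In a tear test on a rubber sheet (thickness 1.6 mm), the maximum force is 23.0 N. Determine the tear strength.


Tear strength = force / thickness
= 23.0 / 1.6
= 14.38 N/mm

14.38 N/mm


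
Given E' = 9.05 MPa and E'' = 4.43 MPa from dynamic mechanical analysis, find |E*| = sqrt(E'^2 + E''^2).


|E*| = sqrt(E'^2 + E''^2)
= sqrt(9.05^2 + 4.43^2)
= sqrt(81.9025 + 19.6249)
= 10.076 MPa

10.076 MPa


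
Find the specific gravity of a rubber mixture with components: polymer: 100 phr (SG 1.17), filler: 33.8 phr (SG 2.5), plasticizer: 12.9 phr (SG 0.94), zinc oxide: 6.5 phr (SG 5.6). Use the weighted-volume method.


Sum of weights = 153.2
Volume contributions:
  polymer: 100/1.17 = 85.4701
  filler: 33.8/2.5 = 13.5200
  plasticizer: 12.9/0.94 = 13.7234
  zinc oxide: 6.5/5.6 = 1.1607
Sum of volumes = 113.8742
SG = 153.2 / 113.8742 = 1.345

SG = 1.345


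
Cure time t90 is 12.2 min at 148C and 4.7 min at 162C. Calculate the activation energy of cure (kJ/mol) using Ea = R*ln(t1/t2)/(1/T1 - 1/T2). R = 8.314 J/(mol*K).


T1 = 421.15 K, T2 = 435.15 K
1/T1 - 1/T2 = 7.6393e-05
ln(t1/t2) = ln(12.2/4.7) = 0.9539
Ea = 8.314 * 0.9539 / 7.6393e-05 = 103812.2335 J/mol
Ea = 103.81 kJ/mol

103.81 kJ/mol


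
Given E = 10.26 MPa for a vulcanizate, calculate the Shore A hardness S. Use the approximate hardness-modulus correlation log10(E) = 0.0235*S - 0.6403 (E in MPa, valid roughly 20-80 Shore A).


log10(E) = 0.0235*S - 0.6403  =>  S = (log10(E) + 0.6403) / 0.0235
log10(10.26) = 1.011147
S = (1.011147 + 0.6403) / 0.0235 = 1.651447 / 0.0235
S = 70.3

Shore A = 70.3


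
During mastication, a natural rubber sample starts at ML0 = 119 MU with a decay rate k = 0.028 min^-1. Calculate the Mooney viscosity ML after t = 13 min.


ML = ML0 * exp(-k * t)
ML = 119 * exp(-0.028 * 13)
ML = 119 * 0.6949
ML = 82.69 MU

82.69 MU


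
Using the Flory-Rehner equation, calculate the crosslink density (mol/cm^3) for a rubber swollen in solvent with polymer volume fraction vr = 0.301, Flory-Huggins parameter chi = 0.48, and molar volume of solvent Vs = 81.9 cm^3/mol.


ln(1 - vr) = ln(1 - 0.301) = -0.3581
Numerator = -((-0.3581) + 0.301 + 0.48 * 0.301^2) = 0.0136
Denominator = 81.9 * (0.301^(1/3) - 0.301/2) = 42.5615
nu = 0.0136 / 42.5615 = 3.1992e-04 mol/cm^3

3.1992e-04 mol/cm^3


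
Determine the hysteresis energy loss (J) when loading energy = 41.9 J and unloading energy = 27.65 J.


Hysteresis loss = loading - unloading
= 41.9 - 27.65
= 14.25 J

14.25 J


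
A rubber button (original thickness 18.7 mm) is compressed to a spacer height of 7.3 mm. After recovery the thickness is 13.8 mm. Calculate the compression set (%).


CS = (t0 - recovered) / (t0 - ts) * 100
= (18.7 - 13.8) / (18.7 - 7.3) * 100
= 4.9 / 11.4 * 100
= 43.0%

43.0%


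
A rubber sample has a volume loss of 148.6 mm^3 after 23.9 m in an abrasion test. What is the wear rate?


Rate = volume_loss / distance
= 148.6 / 23.9
= 6.218 mm^3/m

6.218 mm^3/m


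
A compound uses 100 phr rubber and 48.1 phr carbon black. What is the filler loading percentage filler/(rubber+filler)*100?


Filler % = filler / (rubber + filler) * 100
= 48.1 / (100 + 48.1) * 100
= 48.1 / 148.1 * 100
= 32.48%

32.48%


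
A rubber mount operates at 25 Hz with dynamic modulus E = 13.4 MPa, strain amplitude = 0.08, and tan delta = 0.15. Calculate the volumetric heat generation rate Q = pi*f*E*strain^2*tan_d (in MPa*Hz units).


Q = pi * f * E * strain^2 * tan_d
= pi * 25 * 13.4 * 0.08^2 * 0.15
= pi * 25 * 13.4 * 0.0064 * 0.15
= 1.0103

Q = 1.0103


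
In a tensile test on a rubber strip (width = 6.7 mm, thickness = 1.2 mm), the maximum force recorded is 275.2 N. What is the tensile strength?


Area = width * thickness = 6.7 * 1.2 = 8.04 mm^2
TS = force / area = 275.2 / 8.04 = 34.23 MPa

34.23 MPa


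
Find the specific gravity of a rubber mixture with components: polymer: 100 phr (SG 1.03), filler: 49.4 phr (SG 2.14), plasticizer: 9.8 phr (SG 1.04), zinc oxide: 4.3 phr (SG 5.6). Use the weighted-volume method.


Sum of weights = 163.5
Volume contributions:
  polymer: 100/1.03 = 97.0874
  filler: 49.4/2.14 = 23.0841
  plasticizer: 9.8/1.04 = 9.4231
  zinc oxide: 4.3/5.6 = 0.7679
Sum of volumes = 130.3624
SG = 163.5 / 130.3624 = 1.254

SG = 1.254


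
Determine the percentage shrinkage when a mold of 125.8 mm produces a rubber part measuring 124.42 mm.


Shrinkage = (mold - part) / mold * 100
= (125.8 - 124.42) / 125.8 * 100
= 1.38 / 125.8 * 100
= 1.1%

1.1%


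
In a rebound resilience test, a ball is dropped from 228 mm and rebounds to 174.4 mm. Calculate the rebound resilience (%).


Resilience = h_rebound / h_drop * 100
= 174.4 / 228 * 100
= 76.5%

76.5%


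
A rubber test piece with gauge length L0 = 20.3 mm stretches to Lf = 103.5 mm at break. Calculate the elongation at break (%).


Elongation = (Lf - L0) / L0 * 100
= (103.5 - 20.3) / 20.3 * 100
= 83.2 / 20.3 * 100
= 409.9%

409.9%


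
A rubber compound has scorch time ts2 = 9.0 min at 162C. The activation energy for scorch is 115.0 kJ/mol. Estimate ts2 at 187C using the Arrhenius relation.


Convert temperatures: T1 = 162 + 273.15 = 435.15 K, T2 = 187 + 273.15 = 460.15 K
ts2_new = 9.0 * exp(115000 / 8.314 * (1/460.15 - 1/435.15))
1/T2 - 1/T1 = -1.2485e-04
ts2_new = 1.6 min

1.6 min


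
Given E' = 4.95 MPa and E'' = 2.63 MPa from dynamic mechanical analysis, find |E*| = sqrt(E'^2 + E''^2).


|E*| = sqrt(E'^2 + E''^2)
= sqrt(4.95^2 + 2.63^2)
= sqrt(24.5025 + 6.9169)
= 5.605 MPa

5.605 MPa


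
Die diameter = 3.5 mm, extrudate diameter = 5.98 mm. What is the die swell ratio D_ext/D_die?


Die swell ratio = D_extrudate / D_die
= 5.98 / 3.5
= 1.709

Die swell = 1.709


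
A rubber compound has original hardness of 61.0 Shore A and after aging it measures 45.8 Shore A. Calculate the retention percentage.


Retention = aged / original * 100
= 45.8 / 61.0 * 100
= 75.1%

75.1%


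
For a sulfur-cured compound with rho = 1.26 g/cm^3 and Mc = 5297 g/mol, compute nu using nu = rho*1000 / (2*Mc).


nu = rho * 1000 / (2 * Mc)
nu = 1.26 * 1000 / (2 * 5297)
nu = 1260.0 / 10594
nu = 0.1189 mol/L

0.1189 mol/L


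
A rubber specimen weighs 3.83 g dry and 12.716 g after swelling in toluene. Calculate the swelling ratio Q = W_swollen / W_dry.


Q = W_swollen / W_dry
Q = 12.716 / 3.83
Q = 3.32

Q = 3.32


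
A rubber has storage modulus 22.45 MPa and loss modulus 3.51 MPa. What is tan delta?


tan delta = E'' / E'
= 3.51 / 22.45
= 0.1563

tan delta = 0.1563


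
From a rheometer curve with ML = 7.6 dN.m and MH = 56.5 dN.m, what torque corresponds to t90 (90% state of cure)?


M90 = ML + 0.9 * (MH - ML)
M90 = 7.6 + 0.9 * (56.5 - 7.6)
M90 = 7.6 + 0.9 * 48.9
M90 = 51.61 dN.m

51.61 dN.m


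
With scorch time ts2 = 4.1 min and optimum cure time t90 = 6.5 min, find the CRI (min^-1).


CRI = 100 / (t90 - ts2)
= 100 / (6.5 - 4.1)
= 100 / 2.4
= 41.67 min^-1

41.67 min^-1


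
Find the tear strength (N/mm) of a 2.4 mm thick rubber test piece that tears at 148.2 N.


Tear strength = force / thickness
= 148.2 / 2.4
= 61.75 N/mm

61.75 N/mm


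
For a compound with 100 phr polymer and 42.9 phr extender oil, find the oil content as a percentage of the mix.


Oil % = oil / (100 + oil) * 100
= 42.9 / (100 + 42.9) * 100
= 42.9 / 142.9 * 100
= 30.02%

30.02%


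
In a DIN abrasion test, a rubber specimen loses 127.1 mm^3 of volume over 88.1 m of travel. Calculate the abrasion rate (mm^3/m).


Rate = volume_loss / distance
= 127.1 / 88.1
= 1.443 mm^3/m

1.443 mm^3/m


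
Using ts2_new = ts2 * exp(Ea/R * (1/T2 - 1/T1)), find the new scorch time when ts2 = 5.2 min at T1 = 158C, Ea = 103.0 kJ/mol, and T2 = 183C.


Convert temperatures: T1 = 158 + 273.15 = 431.15 K, T2 = 183 + 273.15 = 456.15 K
ts2_new = 5.2 * exp(103000 / 8.314 * (1/456.15 - 1/431.15))
1/T2 - 1/T1 = -1.2712e-04
ts2_new = 1.08 min

1.08 min


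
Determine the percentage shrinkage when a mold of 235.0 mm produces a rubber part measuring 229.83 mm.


Shrinkage = (mold - part) / mold * 100
= (235.0 - 229.83) / 235.0 * 100
= 5.17 / 235.0 * 100
= 2.2%

2.2%


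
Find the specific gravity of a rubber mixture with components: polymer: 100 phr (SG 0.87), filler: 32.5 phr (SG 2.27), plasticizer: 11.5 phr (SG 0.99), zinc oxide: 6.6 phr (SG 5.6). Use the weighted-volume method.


Sum of weights = 150.6
Volume contributions:
  polymer: 100/0.87 = 114.9425
  filler: 32.5/2.27 = 14.3172
  plasticizer: 11.5/0.99 = 11.6162
  zinc oxide: 6.6/5.6 = 1.1786
Sum of volumes = 142.0544
SG = 150.6 / 142.0544 = 1.06

SG = 1.06


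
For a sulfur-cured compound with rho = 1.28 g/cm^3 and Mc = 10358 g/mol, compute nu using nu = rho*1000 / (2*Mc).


nu = rho * 1000 / (2 * Mc)
nu = 1.28 * 1000 / (2 * 10358)
nu = 1280.0 / 20716
nu = 0.0618 mol/L

0.0618 mol/L


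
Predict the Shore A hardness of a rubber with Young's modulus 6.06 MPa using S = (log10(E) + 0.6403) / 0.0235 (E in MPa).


log10(E) = 0.0235*S - 0.6403  =>  S = (log10(E) + 0.6403) / 0.0235
log10(6.06) = 0.782473
S = (0.782473 + 0.6403) / 0.0235 = 1.422773 / 0.0235
S = 60.5

Shore A = 60.5


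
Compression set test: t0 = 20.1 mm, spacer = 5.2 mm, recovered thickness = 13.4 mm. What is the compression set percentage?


CS = (t0 - recovered) / (t0 - ts) * 100
= (20.1 - 13.4) / (20.1 - 5.2) * 100
= 6.7 / 14.9 * 100
= 45.0%

45.0%


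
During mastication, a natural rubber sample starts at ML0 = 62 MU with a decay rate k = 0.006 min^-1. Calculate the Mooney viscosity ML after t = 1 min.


ML = ML0 * exp(-k * t)
ML = 62 * exp(-0.006 * 1)
ML = 62 * 0.9940
ML = 61.63 MU

61.63 MU


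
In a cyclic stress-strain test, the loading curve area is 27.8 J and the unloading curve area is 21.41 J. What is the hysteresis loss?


Hysteresis loss = loading - unloading
= 27.8 - 21.41
= 6.39 J

6.39 J


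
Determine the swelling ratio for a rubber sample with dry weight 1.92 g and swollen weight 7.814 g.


Q = W_swollen / W_dry
Q = 7.814 / 1.92
Q = 4.07

Q = 4.07


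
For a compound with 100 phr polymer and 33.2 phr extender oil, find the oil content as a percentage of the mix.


Oil % = oil / (100 + oil) * 100
= 33.2 / (100 + 33.2) * 100
= 33.2 / 133.2 * 100
= 24.92%

24.92%


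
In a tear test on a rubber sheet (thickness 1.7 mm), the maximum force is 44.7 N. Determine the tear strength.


Tear strength = force / thickness
= 44.7 / 1.7
= 26.29 N/mm

26.29 N/mm


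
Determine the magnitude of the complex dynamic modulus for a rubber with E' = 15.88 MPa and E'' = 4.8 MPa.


|E*| = sqrt(E'^2 + E''^2)
= sqrt(15.88^2 + 4.8^2)
= sqrt(252.1744 + 23.0400)
= 16.59 MPa

16.59 MPa


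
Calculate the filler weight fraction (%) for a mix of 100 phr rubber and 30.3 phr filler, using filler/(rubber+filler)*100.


Filler % = filler / (rubber + filler) * 100
= 30.3 / (100 + 30.3) * 100
= 30.3 / 130.3 * 100
= 23.25%

23.25%


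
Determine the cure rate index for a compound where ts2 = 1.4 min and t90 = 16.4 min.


CRI = 100 / (t90 - ts2)
= 100 / (16.4 - 1.4)
= 100 / 15.0
= 6.67 min^-1

6.67 min^-1


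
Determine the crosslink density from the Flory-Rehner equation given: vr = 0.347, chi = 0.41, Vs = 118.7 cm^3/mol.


ln(1 - vr) = ln(1 - 0.347) = -0.4262
Numerator = -((-0.4262) + 0.347 + 0.41 * 0.347^2) = 0.0298
Denominator = 118.7 * (0.347^(1/3) - 0.347/2) = 62.8173
nu = 0.0298 / 62.8173 = 4.7456e-04 mol/cm^3

4.7456e-04 mol/cm^3


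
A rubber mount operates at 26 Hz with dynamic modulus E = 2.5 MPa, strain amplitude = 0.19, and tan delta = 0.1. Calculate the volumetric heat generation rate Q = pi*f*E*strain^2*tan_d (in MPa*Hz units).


Q = pi * f * E * strain^2 * tan_d
= pi * 26 * 2.5 * 0.19^2 * 0.1
= pi * 26 * 2.5 * 0.0361 * 0.1
= 0.7372

Q = 0.7372


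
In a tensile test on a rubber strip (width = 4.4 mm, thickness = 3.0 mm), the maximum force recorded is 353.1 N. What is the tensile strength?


Area = width * thickness = 4.4 * 3.0 = 13.2 mm^2
TS = force / area = 353.1 / 13.2 = 26.75 MPa

26.75 MPa


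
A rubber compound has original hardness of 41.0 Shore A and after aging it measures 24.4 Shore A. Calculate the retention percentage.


Retention = aged / original * 100
= 24.4 / 41.0 * 100
= 59.5%

59.5%


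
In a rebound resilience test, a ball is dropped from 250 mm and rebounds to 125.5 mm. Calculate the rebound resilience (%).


Resilience = h_rebound / h_drop * 100
= 125.5 / 250 * 100
= 50.2%

50.2%


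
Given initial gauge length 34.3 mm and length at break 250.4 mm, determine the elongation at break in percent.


Elongation = (Lf - L0) / L0 * 100
= (250.4 - 34.3) / 34.3 * 100
= 216.1 / 34.3 * 100
= 630.0%

630.0%


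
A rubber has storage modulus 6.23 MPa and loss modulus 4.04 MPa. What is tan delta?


tan delta = E'' / E'
= 4.04 / 6.23
= 0.6485

tan delta = 0.6485


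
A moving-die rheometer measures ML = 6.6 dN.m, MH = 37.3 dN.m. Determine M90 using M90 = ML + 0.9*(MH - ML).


M90 = ML + 0.9 * (MH - ML)
M90 = 6.6 + 0.9 * (37.3 - 6.6)
M90 = 6.6 + 0.9 * 30.7
M90 = 34.23 dN.m

34.23 dN.m


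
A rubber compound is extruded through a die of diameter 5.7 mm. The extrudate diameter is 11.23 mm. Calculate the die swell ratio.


Die swell ratio = D_extrudate / D_die
= 11.23 / 5.7
= 1.97

Die swell = 1.97


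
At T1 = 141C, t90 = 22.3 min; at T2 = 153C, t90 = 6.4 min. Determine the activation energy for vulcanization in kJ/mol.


T1 = 414.15 K, T2 = 426.15 K
1/T1 - 1/T2 = 6.7993e-05
ln(t1/t2) = ln(22.3/6.4) = 1.2483
Ea = 8.314 * 1.2483 / 6.7993e-05 = 152638.4571 J/mol
Ea = 152.64 kJ/mol

152.64 kJ/mol


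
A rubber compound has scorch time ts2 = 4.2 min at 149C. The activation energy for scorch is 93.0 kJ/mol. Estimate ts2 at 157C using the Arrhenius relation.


Convert temperatures: T1 = 149 + 273.15 = 422.15 K, T2 = 157 + 273.15 = 430.15 K
ts2_new = 4.2 * exp(93000 / 8.314 * (1/430.15 - 1/422.15))
1/T2 - 1/T1 = -4.4056e-05
ts2_new = 2.57 min

2.57 min


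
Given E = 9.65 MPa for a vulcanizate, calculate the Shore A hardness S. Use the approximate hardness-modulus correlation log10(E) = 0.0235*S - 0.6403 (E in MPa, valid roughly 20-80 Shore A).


log10(E) = 0.0235*S - 0.6403  =>  S = (log10(E) + 0.6403) / 0.0235
log10(9.65) = 0.984527
S = (0.984527 + 0.6403) / 0.0235 = 1.624827 / 0.0235
S = 69.1

Shore A = 69.1


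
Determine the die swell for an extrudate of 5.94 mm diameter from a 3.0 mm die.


Die swell ratio = D_extrudate / D_die
= 5.94 / 3.0
= 1.98

Die swell = 1.98


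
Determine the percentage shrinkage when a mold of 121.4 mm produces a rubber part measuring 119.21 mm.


Shrinkage = (mold - part) / mold * 100
= (121.4 - 119.21) / 121.4 * 100
= 2.19 / 121.4 * 100
= 1.8%

1.8%


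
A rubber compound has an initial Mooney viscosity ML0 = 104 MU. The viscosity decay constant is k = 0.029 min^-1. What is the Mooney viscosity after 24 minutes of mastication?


ML = ML0 * exp(-k * t)
ML = 104 * exp(-0.029 * 24)
ML = 104 * 0.4986
ML = 51.85 MU

51.85 MU


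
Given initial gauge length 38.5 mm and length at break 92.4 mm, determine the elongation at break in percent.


Elongation = (Lf - L0) / L0 * 100
= (92.4 - 38.5) / 38.5 * 100
= 53.9 / 38.5 * 100
= 140.0%

140.0%


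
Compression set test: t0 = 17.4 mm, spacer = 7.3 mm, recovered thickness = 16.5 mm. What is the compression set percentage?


CS = (t0 - recovered) / (t0 - ts) * 100
= (17.4 - 16.5) / (17.4 - 7.3) * 100
= 0.9 / 10.1 * 100
= 8.9%

8.9%


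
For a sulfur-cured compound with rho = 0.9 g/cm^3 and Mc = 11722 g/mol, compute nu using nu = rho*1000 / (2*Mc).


nu = rho * 1000 / (2 * Mc)
nu = 0.9 * 1000 / (2 * 11722)
nu = 900.0 / 23444
nu = 0.0384 mol/L

0.0384 mol/L


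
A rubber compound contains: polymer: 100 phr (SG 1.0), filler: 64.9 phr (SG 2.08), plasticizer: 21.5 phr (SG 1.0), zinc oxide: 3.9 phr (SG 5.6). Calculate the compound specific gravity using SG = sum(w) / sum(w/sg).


Sum of weights = 190.3
Volume contributions:
  polymer: 100/1.0 = 100.0000
  filler: 64.9/2.08 = 31.2019
  plasticizer: 21.5/1.0 = 21.5000
  zinc oxide: 3.9/5.6 = 0.6964
Sum of volumes = 153.3984
SG = 190.3 / 153.3984 = 1.241

SG = 1.241


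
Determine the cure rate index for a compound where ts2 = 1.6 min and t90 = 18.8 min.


CRI = 100 / (t90 - ts2)
= 100 / (18.8 - 1.6)
= 100 / 17.2
= 5.81 min^-1

5.81 min^-1


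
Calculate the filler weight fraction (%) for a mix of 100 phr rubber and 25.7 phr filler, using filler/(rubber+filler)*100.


Filler % = filler / (rubber + filler) * 100
= 25.7 / (100 + 25.7) * 100
= 25.7 / 125.7 * 100
= 20.45%

20.45%


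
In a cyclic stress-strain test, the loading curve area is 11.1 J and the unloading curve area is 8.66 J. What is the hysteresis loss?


Hysteresis loss = loading - unloading
= 11.1 - 8.66
= 2.44 J

2.44 J


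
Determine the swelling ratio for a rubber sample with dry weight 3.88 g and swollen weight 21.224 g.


Q = W_swollen / W_dry
Q = 21.224 / 3.88
Q = 5.47

Q = 5.47


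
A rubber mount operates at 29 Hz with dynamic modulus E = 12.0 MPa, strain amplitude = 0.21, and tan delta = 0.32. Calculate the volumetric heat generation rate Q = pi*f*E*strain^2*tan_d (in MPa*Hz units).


Q = pi * f * E * strain^2 * tan_d
= pi * 29 * 12.0 * 0.21^2 * 0.32
= pi * 29 * 12.0 * 0.0441 * 0.32
= 15.4283

Q = 15.4283


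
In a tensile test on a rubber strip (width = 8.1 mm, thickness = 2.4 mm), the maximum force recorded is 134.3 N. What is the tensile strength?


Area = width * thickness = 8.1 * 2.4 = 19.44 mm^2
TS = force / area = 134.3 / 19.44 = 6.91 MPa

6.91 MPa


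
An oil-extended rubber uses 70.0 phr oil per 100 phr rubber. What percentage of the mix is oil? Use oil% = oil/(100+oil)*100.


Oil % = oil / (100 + oil) * 100
= 70.0 / (100 + 70.0) * 100
= 70.0 / 170.0 * 100
= 41.18%

41.18%


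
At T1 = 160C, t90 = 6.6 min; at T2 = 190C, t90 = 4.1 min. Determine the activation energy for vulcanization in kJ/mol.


T1 = 433.15 K, T2 = 463.15 K
1/T1 - 1/T2 = 1.4954e-04
ln(t1/t2) = ln(6.6/4.1) = 0.4761
Ea = 8.314 * 0.4761 / 1.4954e-04 = 26468.6097 J/mol
Ea = 26.47 kJ/mol

26.47 kJ/mol


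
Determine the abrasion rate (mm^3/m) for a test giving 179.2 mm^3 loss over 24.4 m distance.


Rate = volume_loss / distance
= 179.2 / 24.4
= 7.344 mm^3/m

7.344 mm^3/m


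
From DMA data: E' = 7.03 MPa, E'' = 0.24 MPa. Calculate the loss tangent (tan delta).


tan delta = E'' / E'
= 0.24 / 7.03
= 0.0341

tan delta = 0.0341


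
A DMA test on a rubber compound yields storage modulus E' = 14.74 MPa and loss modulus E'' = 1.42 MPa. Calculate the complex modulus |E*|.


|E*| = sqrt(E'^2 + E''^2)
= sqrt(14.74^2 + 1.42^2)
= sqrt(217.2676 + 2.0164)
= 14.808 MPa

14.808 MPa


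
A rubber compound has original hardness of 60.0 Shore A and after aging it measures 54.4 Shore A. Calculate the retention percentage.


Retention = aged / original * 100
= 54.4 / 60.0 * 100
= 90.7%

90.7%


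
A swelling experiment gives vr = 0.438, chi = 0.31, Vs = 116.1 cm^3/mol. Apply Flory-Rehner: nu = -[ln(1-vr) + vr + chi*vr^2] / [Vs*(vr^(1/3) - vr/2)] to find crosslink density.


ln(1 - vr) = ln(1 - 0.438) = -0.5763
Numerator = -((-0.5763) + 0.438 + 0.31 * 0.438^2) = 0.0788
Denominator = 116.1 * (0.438^(1/3) - 0.438/2) = 62.7447
nu = 0.0788 / 62.7447 = 0.0013 mol/cm^3

0.0013 mol/cm^3


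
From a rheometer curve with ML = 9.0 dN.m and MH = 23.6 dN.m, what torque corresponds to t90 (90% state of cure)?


M90 = ML + 0.9 * (MH - ML)
M90 = 9.0 + 0.9 * (23.6 - 9.0)
M90 = 9.0 + 0.9 * 14.6
M90 = 22.14 dN.m

22.14 dN.m


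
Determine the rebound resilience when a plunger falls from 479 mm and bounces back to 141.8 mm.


Resilience = h_rebound / h_drop * 100
= 141.8 / 479 * 100
= 29.6%

29.6%


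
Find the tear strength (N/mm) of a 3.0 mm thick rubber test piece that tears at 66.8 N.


Tear strength = force / thickness
= 66.8 / 3.0
= 22.27 N/mm

22.27 N/mm


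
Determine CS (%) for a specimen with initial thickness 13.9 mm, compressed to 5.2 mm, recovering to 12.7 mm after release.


CS = (t0 - recovered) / (t0 - ts) * 100
= (13.9 - 12.7) / (13.9 - 5.2) * 100
= 1.2 / 8.7 * 100
= 13.8%

13.8%


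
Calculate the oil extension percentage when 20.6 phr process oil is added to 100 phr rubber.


Oil % = oil / (100 + oil) * 100
= 20.6 / (100 + 20.6) * 100
= 20.6 / 120.6 * 100
= 17.08%

17.08%


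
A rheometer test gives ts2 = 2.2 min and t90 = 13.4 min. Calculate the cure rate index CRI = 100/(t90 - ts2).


CRI = 100 / (t90 - ts2)
= 100 / (13.4 - 2.2)
= 100 / 11.2
= 8.93 min^-1

8.93 min^-1


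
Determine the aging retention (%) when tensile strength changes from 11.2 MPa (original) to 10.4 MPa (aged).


Retention = aged / original * 100
= 10.4 / 11.2 * 100
= 92.9%

92.9%


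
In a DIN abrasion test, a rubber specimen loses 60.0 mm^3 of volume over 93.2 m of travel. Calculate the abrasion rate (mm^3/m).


Rate = volume_loss / distance
= 60.0 / 93.2
= 0.644 mm^3/m

0.644 mm^3/m


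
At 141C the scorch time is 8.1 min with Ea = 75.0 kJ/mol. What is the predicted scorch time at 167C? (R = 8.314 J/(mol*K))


Convert temperatures: T1 = 141 + 273.15 = 414.15 K, T2 = 167 + 273.15 = 440.15 K
ts2_new = 8.1 * exp(75000 / 8.314 * (1/440.15 - 1/414.15))
1/T2 - 1/T1 = -1.4263e-04
ts2_new = 2.24 min

2.24 min


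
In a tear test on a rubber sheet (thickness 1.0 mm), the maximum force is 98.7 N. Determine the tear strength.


Tear strength = force / thickness
= 98.7 / 1.0
= 98.7 N/mm

98.7 N/mm


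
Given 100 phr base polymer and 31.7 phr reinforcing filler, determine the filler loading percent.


Filler % = filler / (rubber + filler) * 100
= 31.7 / (100 + 31.7) * 100
= 31.7 / 131.7 * 100
= 24.07%

24.07%


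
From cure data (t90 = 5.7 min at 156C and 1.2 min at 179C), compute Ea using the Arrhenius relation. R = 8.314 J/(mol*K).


T1 = 429.15 K, T2 = 452.15 K
1/T1 - 1/T2 = 1.1853e-04
ln(t1/t2) = ln(5.7/1.2) = 1.5581
Ea = 8.314 * 1.5581 / 1.1853e-04 = 109290.2955 J/mol
Ea = 109.29 kJ/mol

109.29 kJ/mol


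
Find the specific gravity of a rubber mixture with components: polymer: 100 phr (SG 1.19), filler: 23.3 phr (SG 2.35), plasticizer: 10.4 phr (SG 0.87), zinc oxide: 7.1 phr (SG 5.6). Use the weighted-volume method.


Sum of weights = 140.8
Volume contributions:
  polymer: 100/1.19 = 84.0336
  filler: 23.3/2.35 = 9.9149
  plasticizer: 10.4/0.87 = 11.9540
  zinc oxide: 7.1/5.6 = 1.2679
Sum of volumes = 107.1704
SG = 140.8 / 107.1704 = 1.314

SG = 1.314


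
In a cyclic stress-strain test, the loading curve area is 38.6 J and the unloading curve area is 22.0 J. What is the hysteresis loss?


Hysteresis loss = loading - unloading
= 38.6 - 22.0
= 16.6 J

16.6 J


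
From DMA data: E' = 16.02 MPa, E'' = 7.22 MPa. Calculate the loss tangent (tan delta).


tan delta = E'' / E'
= 7.22 / 16.02
= 0.4507

tan delta = 0.4507


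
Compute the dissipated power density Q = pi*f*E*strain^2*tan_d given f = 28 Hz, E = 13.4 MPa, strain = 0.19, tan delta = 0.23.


Q = pi * f * E * strain^2 * tan_d
= pi * 28 * 13.4 * 0.19^2 * 0.23
= pi * 28 * 13.4 * 0.0361 * 0.23
= 9.7870

Q = 9.7870


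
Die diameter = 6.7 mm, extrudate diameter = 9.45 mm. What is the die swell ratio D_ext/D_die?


Die swell ratio = D_extrudate / D_die
= 9.45 / 6.7
= 1.41

Die swell = 1.41


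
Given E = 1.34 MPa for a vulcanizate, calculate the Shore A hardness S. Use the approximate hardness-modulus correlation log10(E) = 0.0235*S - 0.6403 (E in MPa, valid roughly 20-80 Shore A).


log10(E) = 0.0235*S - 0.6403  =>  S = (log10(E) + 0.6403) / 0.0235
log10(1.34) = 0.127105
S = (0.127105 + 0.6403) / 0.0235 = 0.767405 / 0.0235
S = 32.7

Shore A = 32.7


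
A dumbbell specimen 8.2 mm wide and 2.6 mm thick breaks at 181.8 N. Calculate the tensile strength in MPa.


Area = width * thickness = 8.2 * 2.6 = 21.32 mm^2
TS = force / area = 181.8 / 21.32 = 8.53 MPa

8.53 MPa


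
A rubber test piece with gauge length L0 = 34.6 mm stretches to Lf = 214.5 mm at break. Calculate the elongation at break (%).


Elongation = (Lf - L0) / L0 * 100
= (214.5 - 34.6) / 34.6 * 100
= 179.9 / 34.6 * 100
= 519.9%

519.9%


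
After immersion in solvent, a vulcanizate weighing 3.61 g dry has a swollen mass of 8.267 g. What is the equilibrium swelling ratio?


Q = W_swollen / W_dry
Q = 8.267 / 3.61
Q = 2.29

Q = 2.29


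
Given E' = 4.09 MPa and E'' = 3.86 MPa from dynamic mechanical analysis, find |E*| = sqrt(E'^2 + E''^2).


|E*| = sqrt(E'^2 + E''^2)
= sqrt(4.09^2 + 3.86^2)
= sqrt(16.7281 + 14.8996)
= 5.624 MPa

5.624 MPa


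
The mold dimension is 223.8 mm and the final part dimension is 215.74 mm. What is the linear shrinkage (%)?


Shrinkage = (mold - part) / mold * 100
= (223.8 - 215.74) / 223.8 * 100
= 8.06 / 223.8 * 100
= 3.6%

3.6%


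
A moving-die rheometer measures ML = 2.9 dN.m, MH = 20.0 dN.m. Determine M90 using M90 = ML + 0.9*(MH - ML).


M90 = ML + 0.9 * (MH - ML)
M90 = 2.9 + 0.9 * (20.0 - 2.9)
M90 = 2.9 + 0.9 * 17.1
M90 = 18.29 dN.m

18.29 dN.m


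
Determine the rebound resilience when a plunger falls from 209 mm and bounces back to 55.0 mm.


Resilience = h_rebound / h_drop * 100
= 55.0 / 209 * 100
= 26.3%

26.3%


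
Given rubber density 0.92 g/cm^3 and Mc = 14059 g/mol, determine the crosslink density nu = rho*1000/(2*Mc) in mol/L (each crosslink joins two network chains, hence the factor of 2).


nu = rho * 1000 / (2 * Mc)
nu = 0.92 * 1000 / (2 * 14059)
nu = 920.0 / 28118
nu = 0.0327 mol/L

0.0327 mol/L


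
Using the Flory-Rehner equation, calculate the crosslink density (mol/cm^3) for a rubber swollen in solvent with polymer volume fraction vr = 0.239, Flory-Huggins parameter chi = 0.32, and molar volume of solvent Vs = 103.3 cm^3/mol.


ln(1 - vr) = ln(1 - 0.239) = -0.2731
Numerator = -((-0.2731) + 0.239 + 0.32 * 0.239^2) = 0.0158
Denominator = 103.3 * (0.239^(1/3) - 0.239/2) = 51.7618
nu = 0.0158 / 51.7618 = 3.0608e-04 mol/cm^3

3.0608e-04 mol/cm^3


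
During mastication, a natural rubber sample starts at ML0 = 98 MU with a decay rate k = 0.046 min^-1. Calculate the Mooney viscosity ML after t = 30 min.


ML = ML0 * exp(-k * t)
ML = 98 * exp(-0.046 * 30)
ML = 98 * 0.2516
ML = 24.65 MU

24.65 MU


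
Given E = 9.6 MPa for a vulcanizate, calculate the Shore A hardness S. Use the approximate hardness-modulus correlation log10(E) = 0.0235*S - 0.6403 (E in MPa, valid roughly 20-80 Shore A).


log10(E) = 0.0235*S - 0.6403  =>  S = (log10(E) + 0.6403) / 0.0235
log10(9.6) = 0.982271
S = (0.982271 + 0.6403) / 0.0235 = 1.622571 / 0.0235
S = 69.0

Shore A = 69.0


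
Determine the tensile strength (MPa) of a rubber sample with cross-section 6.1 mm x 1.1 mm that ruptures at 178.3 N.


Area = width * thickness = 6.1 * 1.1 = 6.71 mm^2
TS = force / area = 178.3 / 6.71 = 26.57 MPa

26.57 MPa


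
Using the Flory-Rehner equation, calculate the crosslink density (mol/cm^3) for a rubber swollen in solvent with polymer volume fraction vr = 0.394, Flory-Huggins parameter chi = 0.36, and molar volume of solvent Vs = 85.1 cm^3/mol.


ln(1 - vr) = ln(1 - 0.394) = -0.5009
Numerator = -((-0.5009) + 0.394 + 0.36 * 0.394^2) = 0.0510
Denominator = 85.1 * (0.394^(1/3) - 0.394/2) = 45.6224
nu = 0.0510 / 45.6224 = 0.0011 mol/cm^3

0.0011 mol/cm^3


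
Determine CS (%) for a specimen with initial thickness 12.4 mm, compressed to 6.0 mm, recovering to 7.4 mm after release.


CS = (t0 - recovered) / (t0 - ts) * 100
= (12.4 - 7.4) / (12.4 - 6.0) * 100
= 5.0 / 6.4 * 100
= 78.1%

78.1%


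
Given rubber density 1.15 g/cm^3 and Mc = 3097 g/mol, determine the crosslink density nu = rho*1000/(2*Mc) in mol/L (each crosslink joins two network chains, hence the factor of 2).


nu = rho * 1000 / (2 * Mc)
nu = 1.15 * 1000 / (2 * 3097)
nu = 1150.0 / 6194
nu = 0.1857 mol/L

0.1857 mol/L


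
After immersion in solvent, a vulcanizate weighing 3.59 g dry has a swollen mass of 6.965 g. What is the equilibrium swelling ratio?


Q = W_swollen / W_dry
Q = 6.965 / 3.59
Q = 1.94

Q = 1.94


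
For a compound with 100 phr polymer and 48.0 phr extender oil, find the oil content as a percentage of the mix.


Oil % = oil / (100 + oil) * 100
= 48.0 / (100 + 48.0) * 100
= 48.0 / 148.0 * 100
= 32.43%

32.43%


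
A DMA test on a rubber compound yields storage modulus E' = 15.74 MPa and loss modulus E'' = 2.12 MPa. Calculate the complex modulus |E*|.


|E*| = sqrt(E'^2 + E''^2)
= sqrt(15.74^2 + 2.12^2)
= sqrt(247.7476 + 4.4944)
= 15.882 MPa

15.882 MPa


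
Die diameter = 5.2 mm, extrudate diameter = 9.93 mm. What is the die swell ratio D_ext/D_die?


Die swell ratio = D_extrudate / D_die
= 9.93 / 5.2
= 1.91

Die swell = 1.91


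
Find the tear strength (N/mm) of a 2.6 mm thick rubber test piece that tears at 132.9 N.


Tear strength = force / thickness
= 132.9 / 2.6
= 51.12 N/mm

51.12 N/mm


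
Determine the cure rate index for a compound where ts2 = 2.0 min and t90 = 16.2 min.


CRI = 100 / (t90 - ts2)
= 100 / (16.2 - 2.0)
= 100 / 14.2
= 7.04 min^-1

7.04 min^-1


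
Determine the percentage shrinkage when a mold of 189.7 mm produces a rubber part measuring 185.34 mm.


Shrinkage = (mold - part) / mold * 100
= (189.7 - 185.34) / 189.7 * 100
= 4.36 / 189.7 * 100
= 2.3%

2.3%


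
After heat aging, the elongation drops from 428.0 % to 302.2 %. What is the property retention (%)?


Retention = aged / original * 100
= 302.2 / 428.0 * 100
= 70.6%

70.6%


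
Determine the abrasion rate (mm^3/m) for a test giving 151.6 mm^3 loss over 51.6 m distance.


Rate = volume_loss / distance
= 151.6 / 51.6
= 2.938 mm^3/m

2.938 mm^3/m


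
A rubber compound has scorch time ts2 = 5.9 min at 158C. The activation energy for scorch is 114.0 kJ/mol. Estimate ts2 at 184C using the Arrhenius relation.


Convert temperatures: T1 = 158 + 273.15 = 431.15 K, T2 = 184 + 273.15 = 457.15 K
ts2_new = 5.9 * exp(114000 / 8.314 * (1/457.15 - 1/431.15))
1/T2 - 1/T1 = -1.3191e-04
ts2_new = 0.97 min

0.97 min


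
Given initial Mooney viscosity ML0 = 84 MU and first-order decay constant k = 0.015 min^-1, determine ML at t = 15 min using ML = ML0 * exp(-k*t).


ML = ML0 * exp(-k * t)
ML = 84 * exp(-0.015 * 15)
ML = 84 * 0.7985
ML = 67.08 MU

67.08 MU
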